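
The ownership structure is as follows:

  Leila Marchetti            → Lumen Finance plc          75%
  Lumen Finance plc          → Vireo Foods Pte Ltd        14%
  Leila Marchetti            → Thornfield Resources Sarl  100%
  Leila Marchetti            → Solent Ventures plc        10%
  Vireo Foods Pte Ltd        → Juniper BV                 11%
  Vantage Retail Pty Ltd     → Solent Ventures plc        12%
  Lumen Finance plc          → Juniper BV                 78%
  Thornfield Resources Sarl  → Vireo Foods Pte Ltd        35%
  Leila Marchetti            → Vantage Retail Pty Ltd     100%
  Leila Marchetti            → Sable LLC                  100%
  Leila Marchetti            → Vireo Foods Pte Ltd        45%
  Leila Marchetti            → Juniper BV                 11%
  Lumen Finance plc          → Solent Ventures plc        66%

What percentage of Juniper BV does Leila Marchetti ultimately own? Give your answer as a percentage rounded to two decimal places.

79.46%

Leila reaches Juniper along 5 paths.
Direct stake: 11% = 11%.
Via Lumen: 75% × 78% = 58.5%.
Via Lumen → Vireo: 75% × 14% × 11% = 1.155%.
Via Thornfield → Vireo: 100% × 35% × 11% = 3.85%.
Via Vireo: 45% × 11% = 4.95%.
Total: 11% + 58.5% + 1.155% + 3.85% + 4.95% = 79.455%.
Rounded: 79.46%.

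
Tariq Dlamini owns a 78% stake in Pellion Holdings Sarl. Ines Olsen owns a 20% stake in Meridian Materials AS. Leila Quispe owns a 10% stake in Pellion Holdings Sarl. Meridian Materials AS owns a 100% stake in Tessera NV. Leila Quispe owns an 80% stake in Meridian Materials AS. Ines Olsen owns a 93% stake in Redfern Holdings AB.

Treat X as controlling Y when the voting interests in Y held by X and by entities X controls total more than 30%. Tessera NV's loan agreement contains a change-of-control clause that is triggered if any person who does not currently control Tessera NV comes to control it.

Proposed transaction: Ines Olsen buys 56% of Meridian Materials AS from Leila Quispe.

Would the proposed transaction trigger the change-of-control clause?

The purchase adds only to Ines's holdings (Leila's stake shrinks), so Ines is the only person who could newly come to control Tessera.
Ines holds 93% of Redfern, so Ines controls Redfern.
Neither Ines nor any entity Ines controls holds any voting interest in Tessera.
So before the transaction, Ines does not control Tessera.
After the purchase, Ines's direct stake in Meridian rises to 20% + 56% = 76%, and Leila's stake falls to 24%.
Ines holds 76% of Meridian, so Ines controls Meridian.
Meridian holds 100% of Tessera, so Ines controls Tessera.
Ines did not control Tessera before and does after, so the clause is triggered.

Yes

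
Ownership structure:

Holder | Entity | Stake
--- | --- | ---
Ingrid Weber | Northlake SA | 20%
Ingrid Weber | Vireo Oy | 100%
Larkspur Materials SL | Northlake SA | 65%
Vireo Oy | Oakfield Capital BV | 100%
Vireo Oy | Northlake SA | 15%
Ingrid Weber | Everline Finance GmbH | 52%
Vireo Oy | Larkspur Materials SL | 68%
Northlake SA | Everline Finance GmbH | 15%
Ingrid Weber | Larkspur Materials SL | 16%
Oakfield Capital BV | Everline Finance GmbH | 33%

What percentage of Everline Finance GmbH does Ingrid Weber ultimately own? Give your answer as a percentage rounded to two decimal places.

Ingrid reaches Everline along 6 paths.
Via Vireo → Oakfield: 100% × 100% × 33% = 33%.
Via Northlake: 20% × 15% = 3%.
Via Larkspur → Northlake: 16% × 65% × 15% = 1.56%.
Via Vireo → Larkspur → Northlake: 100% × 68% × 65% × 15% = 6.63%.
Via Vireo → Northlake: 100% × 15% × 15% = 2.25%.
Direct stake: 52% = 52%.
Total: 33% + 3% + 1.56% + 6.63% + 2.25% + 52% = 98.44%.

98.44%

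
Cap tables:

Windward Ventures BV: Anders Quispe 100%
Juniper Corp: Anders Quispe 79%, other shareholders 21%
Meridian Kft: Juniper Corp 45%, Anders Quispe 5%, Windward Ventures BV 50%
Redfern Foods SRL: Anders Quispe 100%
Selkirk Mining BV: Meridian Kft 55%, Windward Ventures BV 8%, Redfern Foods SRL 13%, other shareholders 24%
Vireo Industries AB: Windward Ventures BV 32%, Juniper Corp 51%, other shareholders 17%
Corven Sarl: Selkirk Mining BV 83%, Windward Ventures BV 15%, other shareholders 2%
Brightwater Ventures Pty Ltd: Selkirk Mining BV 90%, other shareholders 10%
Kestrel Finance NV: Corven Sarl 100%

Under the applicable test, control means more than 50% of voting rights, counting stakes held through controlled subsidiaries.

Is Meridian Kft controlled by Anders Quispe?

Anders holds 100% of Windward, so Anders controls Windward.
Anders holds 79% of Juniper, so Anders controls Juniper.
Juniper and Anders and Windward together hold 45% + 5% + 50% = 100% of Meridian, so Anders controls Meridian.

Yes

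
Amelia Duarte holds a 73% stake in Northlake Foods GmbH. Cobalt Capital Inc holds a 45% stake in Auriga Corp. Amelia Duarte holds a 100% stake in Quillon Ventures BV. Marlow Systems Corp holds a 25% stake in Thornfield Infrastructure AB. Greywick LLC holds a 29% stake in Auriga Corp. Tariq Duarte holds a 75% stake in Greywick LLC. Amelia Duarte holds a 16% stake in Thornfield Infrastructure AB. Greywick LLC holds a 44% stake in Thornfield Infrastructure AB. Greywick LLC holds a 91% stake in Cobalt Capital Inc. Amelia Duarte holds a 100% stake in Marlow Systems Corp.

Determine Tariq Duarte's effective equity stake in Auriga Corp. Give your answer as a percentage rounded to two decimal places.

52.46%

Tariq reaches Auriga along 2 paths.
Via Greywick → Cobalt: 75% × 91% × 45% = 30.7125%.
Via Greywick: 75% × 29% = 21.75%.
Total: 30.7125% + 21.75% = 52.4625%.
Rounded: 52.46%.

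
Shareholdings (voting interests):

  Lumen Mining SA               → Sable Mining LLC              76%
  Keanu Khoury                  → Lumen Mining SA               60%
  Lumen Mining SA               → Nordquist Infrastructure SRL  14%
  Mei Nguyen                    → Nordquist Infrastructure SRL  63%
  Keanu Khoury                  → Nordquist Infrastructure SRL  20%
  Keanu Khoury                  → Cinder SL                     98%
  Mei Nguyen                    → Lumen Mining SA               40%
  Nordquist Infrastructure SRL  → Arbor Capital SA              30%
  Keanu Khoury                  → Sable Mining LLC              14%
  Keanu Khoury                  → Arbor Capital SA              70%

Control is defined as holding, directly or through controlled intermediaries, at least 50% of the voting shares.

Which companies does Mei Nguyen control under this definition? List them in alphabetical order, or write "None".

Nordquist Infrastructure SRL

Mei holds 63% of Nordquist, so Mei controls Nordquist.
No other company's threshold is met.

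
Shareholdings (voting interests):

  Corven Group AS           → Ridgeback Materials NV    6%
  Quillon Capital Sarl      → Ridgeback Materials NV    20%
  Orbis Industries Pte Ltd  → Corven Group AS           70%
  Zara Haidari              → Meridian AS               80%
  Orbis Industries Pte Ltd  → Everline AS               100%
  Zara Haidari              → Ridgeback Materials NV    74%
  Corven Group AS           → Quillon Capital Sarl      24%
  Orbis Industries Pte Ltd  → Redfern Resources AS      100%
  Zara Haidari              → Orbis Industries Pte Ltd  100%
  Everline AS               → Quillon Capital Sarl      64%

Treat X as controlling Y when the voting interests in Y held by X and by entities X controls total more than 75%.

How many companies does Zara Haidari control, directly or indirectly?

4

Zara holds 80% of Meridian, so Zara controls Meridian.
Zara holds 100% of Orbis, so Zara controls Orbis.
Orbis holds 100% of Everline, so Zara controls Everline.
Orbis holds 100% of Redfern, so Zara controls Redfern.
No other company's threshold is met.
Zara controls 4 companies.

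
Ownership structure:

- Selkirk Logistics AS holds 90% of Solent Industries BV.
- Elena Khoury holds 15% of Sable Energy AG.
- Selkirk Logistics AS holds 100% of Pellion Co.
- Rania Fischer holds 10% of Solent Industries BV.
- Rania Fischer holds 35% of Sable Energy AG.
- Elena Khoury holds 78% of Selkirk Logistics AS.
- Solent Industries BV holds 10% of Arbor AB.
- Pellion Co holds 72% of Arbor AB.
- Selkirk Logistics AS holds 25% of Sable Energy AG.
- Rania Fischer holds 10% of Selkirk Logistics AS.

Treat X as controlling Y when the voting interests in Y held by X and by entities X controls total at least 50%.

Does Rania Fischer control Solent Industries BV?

No

Rania's largest direct stake is 35% in Sable, which does not meet the threshold, so Rania controls no company.
In Solent, Rania's side holds only 10%, not ≥ 50%.
So Rania does not control Solent.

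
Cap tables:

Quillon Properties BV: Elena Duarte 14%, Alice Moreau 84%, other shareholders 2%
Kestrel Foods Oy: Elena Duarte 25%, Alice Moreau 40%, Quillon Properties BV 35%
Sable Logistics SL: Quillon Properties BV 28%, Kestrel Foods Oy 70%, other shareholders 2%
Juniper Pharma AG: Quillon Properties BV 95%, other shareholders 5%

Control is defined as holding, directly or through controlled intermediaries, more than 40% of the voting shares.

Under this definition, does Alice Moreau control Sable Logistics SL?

Alice holds 84% of Quillon, so Alice controls Quillon.
Alice and Quillon together hold 40% + 35% = 75% of Kestrel, so Alice controls Kestrel.
Quillon and Kestrel together hold 28% + 70% = 98% of Sable, so Alice controls Sable.

Yes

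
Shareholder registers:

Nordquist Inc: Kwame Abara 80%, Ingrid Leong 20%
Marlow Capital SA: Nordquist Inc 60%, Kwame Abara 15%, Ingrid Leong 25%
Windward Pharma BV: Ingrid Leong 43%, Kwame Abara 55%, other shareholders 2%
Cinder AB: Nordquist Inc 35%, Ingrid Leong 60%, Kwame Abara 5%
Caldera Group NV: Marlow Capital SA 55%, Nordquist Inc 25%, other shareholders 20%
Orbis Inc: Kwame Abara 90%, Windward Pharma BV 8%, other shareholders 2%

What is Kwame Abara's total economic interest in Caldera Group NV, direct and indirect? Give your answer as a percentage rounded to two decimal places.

Kwame reaches Caldera along 3 paths.
Via Nordquist → Marlow: 80% × 60% × 55% = 26.4%.
Via Marlow: 15% × 55% = 8.25%.
Via Nordquist: 80% × 25% = 20%.
Total: 26.4% + 8.25% + 20% = 54.65%.

54.65%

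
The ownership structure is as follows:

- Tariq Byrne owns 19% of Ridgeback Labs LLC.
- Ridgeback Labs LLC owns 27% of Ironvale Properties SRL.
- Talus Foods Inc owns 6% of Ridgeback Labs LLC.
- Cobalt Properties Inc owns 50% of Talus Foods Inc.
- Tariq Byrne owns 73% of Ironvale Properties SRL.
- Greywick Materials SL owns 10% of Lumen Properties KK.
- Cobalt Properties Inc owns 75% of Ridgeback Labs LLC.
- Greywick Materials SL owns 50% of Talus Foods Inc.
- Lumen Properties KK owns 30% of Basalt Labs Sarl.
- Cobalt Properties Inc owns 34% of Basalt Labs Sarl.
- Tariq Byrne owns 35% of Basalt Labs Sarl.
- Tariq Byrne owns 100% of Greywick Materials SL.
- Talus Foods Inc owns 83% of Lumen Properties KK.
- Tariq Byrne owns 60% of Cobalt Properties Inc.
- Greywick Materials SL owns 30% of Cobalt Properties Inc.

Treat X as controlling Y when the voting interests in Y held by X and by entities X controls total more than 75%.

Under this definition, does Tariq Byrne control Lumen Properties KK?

Yes

Tariq holds 100% of Greywick, so Tariq controls Greywick.
Tariq and Greywick together hold 60% + 30% = 90% of Cobalt, so Tariq controls Cobalt.
Cobalt and Greywick together hold 50% + 50% = 100% of Talus, so Tariq controls Talus.
Talus and Greywick together hold 83% + 10% = 93% of Lumen, so Tariq controls Lumen.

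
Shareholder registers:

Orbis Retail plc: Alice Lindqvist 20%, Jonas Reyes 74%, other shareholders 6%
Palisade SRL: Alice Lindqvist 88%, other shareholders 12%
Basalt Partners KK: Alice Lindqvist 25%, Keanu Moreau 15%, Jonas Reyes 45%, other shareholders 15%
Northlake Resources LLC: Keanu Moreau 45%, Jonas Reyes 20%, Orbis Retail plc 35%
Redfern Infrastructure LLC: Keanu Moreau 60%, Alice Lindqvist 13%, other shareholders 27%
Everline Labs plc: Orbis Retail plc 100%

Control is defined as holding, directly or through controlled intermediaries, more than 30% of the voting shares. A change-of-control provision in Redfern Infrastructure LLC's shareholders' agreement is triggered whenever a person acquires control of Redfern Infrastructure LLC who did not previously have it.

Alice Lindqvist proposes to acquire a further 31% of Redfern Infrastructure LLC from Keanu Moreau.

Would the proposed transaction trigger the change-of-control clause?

Yes

The purchase adds only to Alice's holdings (Keanu's stake shrinks), so Alice is the only person who could newly come to control Redfern.
Alice holds 88% of Palisade, so Alice controls Palisade.
In Redfern, Alice's side holds only 13%, not > 30%.
So before the transaction, Alice does not control Redfern.
After the purchase, Alice's direct stake in Redfern rises to 13% + 31% = 44%, and Keanu's stake falls to 29%.
Alice holds 44% of Redfern, so Alice controls Redfern.
Alice did not control Redfern before and does after, so the clause is triggered.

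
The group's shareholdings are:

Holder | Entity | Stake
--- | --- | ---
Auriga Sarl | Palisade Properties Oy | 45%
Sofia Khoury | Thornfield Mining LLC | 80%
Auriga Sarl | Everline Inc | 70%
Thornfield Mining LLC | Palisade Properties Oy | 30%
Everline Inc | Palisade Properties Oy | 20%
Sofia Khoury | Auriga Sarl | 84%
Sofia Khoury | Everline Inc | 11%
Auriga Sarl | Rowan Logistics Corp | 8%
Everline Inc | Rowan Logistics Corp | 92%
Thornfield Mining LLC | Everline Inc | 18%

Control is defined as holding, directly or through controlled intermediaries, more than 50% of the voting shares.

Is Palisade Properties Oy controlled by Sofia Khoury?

Yes

Sofia holds 80% of Thornfield, so Sofia controls Thornfield.
Sofia holds 84% of Auriga, so Sofia controls Auriga.
Auriga and Sofia and Thornfield together hold 70% + 11% + 18% = 99% of Everline, so Sofia controls Everline.
Auriga and Thornfield and Everline together hold 45% + 30% + 20% = 95% of Palisade, so Sofia controls Palisade.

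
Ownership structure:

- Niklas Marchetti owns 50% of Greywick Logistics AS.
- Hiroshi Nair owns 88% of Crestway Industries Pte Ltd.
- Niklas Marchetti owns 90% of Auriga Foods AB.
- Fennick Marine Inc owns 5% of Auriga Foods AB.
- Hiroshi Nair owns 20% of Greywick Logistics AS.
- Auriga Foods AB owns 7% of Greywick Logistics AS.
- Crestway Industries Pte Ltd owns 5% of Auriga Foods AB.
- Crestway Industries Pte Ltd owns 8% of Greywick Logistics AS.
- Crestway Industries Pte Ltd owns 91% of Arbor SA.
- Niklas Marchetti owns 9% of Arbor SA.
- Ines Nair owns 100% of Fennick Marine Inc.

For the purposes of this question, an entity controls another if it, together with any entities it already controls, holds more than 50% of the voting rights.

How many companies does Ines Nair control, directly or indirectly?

1

Ines holds 100% of Fennick, so Ines controls Fennick.
No other company's threshold is met.
Ines controls 1 company.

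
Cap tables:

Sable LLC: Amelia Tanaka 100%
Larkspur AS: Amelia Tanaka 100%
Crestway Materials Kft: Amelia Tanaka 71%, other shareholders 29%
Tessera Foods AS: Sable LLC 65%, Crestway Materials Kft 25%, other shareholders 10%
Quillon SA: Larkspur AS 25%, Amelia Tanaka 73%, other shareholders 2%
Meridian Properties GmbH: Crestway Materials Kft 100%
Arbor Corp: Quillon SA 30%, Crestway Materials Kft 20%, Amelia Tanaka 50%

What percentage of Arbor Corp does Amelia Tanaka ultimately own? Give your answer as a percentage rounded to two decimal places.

Amelia reaches Arbor along 4 paths.
Via Larkspur → Quillon: 100% × 25% × 30% = 7.5%.
Via Quillon: 73% × 30% = 21.9%.
Via Crestway: 71% × 20% = 14.2%.
Direct stake: 50% = 50%.
Total: 7.5% + 21.9% + 14.2% + 50% = 93.6%.
Rounded: 93.60%.

93.60%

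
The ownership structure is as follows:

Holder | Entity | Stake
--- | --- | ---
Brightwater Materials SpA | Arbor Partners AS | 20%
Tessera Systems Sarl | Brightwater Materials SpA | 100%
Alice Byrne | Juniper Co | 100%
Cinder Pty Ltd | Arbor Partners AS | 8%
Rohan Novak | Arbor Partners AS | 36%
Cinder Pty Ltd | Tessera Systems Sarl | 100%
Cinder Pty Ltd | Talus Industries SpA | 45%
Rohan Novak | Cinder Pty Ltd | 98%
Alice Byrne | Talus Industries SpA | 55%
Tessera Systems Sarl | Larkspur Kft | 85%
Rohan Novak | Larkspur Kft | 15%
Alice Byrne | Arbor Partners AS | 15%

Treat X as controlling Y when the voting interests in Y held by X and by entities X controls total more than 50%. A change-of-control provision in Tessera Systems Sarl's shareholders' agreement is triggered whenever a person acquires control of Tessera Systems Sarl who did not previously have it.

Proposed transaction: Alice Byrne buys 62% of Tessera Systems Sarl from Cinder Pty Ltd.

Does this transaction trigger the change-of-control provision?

The purchase adds only to Alice's holdings (Cinder's stake shrinks), so Alice is the only person who could newly come to control Tessera.
Alice holds 100% of Juniper, so Alice controls Juniper.
Alice holds 55% of Talus, so Alice controls Talus.
Neither Alice nor any entity Alice controls holds any voting interest in Tessera.
So before the transaction, Alice does not control Tessera.
After the purchase, Alice holds 62% of Tessera directly, and Cinder's stake falls to 38%.
Alice holds 62% of Tessera, so Alice controls Tessera.
Alice did not control Tessera before and does after, so the clause is triggered.

Yes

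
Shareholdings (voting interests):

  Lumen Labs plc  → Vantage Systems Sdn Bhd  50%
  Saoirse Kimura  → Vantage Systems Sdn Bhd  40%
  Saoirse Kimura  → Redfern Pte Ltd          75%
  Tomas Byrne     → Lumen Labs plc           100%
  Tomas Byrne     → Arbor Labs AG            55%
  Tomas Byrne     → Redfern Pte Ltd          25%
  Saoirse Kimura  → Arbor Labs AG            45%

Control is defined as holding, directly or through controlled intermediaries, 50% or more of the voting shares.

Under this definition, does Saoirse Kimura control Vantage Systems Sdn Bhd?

No

Saoirse holds 75% of Redfern, so Saoirse controls Redfern.
In Vantage, Saoirse's side holds only 40%, not ≥ 50%.
So Saoirse does not control Vantage.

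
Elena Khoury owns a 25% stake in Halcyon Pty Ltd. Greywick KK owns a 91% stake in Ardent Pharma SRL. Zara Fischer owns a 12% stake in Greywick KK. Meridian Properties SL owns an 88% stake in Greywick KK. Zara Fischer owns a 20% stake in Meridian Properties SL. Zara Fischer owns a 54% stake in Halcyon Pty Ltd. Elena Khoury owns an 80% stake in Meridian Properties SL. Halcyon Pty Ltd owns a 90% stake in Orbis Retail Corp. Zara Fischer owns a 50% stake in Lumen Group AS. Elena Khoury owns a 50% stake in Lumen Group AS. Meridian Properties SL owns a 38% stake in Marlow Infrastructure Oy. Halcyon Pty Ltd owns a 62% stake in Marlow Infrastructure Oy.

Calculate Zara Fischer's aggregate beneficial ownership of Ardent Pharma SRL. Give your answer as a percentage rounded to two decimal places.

Zara reaches Ardent along 2 paths.
Via Greywick: 12% × 91% = 10.92%.
Via Meridian → Greywick: 20% × 88% × 91% = 16.016%.
Total: 10.92% + 16.016% = 26.936%.
Rounded: 26.94%.

26.94%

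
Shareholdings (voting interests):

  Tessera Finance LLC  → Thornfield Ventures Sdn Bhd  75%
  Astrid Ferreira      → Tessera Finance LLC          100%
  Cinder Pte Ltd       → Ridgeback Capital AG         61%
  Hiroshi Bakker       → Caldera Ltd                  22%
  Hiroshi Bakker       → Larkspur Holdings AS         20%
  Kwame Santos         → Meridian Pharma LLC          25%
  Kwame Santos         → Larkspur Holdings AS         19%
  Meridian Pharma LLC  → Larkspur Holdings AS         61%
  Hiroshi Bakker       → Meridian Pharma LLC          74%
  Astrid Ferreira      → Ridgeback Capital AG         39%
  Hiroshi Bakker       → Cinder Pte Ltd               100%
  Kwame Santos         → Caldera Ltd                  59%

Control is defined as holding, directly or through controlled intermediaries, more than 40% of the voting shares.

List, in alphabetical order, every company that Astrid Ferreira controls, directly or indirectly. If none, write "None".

Tessera Finance LLC, Thornfield Ventures Sdn Bhd

Astrid holds 100% of Tessera, so Astrid controls Tessera.
Tessera holds 75% of Thornfield, so Astrid controls Thornfield.
No other company's threshold is met.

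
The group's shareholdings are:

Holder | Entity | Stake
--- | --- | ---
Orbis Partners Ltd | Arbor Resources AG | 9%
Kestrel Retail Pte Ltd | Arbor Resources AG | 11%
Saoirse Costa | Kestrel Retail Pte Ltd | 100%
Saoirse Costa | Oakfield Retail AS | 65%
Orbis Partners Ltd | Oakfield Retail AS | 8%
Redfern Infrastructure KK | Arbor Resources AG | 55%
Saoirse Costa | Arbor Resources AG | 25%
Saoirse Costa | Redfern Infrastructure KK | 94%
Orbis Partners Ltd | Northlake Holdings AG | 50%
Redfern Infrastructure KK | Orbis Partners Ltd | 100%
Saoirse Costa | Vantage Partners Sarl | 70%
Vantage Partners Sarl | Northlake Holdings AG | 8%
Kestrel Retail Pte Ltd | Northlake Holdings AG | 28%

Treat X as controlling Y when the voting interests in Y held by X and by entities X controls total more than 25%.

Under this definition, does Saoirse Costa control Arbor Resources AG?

Saoirse holds 100% of Kestrel, so Saoirse controls Kestrel.
Saoirse holds 94% of Redfern, so Saoirse controls Redfern.
Redfern holds 100% of Orbis, so Saoirse controls Orbis.
Kestrel and Redfern and Orbis and Saoirse together hold 11% + 55% + 9% + 25% = 100% of Arbor, so Saoirse controls Arbor.

Yes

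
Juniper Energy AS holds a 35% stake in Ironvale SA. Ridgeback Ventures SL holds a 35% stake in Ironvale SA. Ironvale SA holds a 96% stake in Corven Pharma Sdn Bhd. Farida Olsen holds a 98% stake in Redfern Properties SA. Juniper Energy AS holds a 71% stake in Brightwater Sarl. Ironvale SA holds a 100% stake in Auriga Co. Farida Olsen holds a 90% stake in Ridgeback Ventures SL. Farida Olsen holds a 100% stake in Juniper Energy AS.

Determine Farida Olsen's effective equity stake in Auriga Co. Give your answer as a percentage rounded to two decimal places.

66.50%

Farida reaches Auriga along 2 paths.
Via Ridgeback → Ironvale: 90% × 35% × 100% = 31.5%.
Via Juniper → Ironvale: 100% × 35% × 100% = 35%.
Total: 31.5% + 35% = 66.5%.
Rounded: 66.50%.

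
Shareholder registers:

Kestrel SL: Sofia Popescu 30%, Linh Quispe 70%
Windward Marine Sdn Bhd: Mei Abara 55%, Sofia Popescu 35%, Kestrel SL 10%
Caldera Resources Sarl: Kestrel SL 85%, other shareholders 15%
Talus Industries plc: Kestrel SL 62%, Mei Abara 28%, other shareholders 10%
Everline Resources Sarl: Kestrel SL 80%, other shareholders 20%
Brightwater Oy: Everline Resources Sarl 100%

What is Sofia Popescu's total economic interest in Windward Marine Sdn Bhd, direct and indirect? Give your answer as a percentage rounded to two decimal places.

38.00%

Sofia reaches Windward along 2 paths.
Direct stake: 35% = 35%.
Via Kestrel: 30% × 10% = 3%.
Total: 35% + 3% = 38%.
Rounded: 38.00%.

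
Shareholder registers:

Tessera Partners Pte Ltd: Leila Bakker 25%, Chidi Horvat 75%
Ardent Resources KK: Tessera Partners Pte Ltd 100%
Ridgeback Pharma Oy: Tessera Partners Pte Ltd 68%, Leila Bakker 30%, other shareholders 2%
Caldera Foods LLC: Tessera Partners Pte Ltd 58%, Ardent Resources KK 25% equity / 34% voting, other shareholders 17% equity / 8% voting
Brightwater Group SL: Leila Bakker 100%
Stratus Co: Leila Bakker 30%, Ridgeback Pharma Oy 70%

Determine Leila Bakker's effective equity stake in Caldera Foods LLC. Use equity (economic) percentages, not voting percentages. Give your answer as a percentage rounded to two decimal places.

20.75%

Leila reaches Caldera along 2 paths.
Via Tessera: 25% × 58% = 14.5%.
Via Tessera → Ardent: 25% × 100% × 25% = 6.25%.
Total: 14.5% + 6.25% = 20.75%.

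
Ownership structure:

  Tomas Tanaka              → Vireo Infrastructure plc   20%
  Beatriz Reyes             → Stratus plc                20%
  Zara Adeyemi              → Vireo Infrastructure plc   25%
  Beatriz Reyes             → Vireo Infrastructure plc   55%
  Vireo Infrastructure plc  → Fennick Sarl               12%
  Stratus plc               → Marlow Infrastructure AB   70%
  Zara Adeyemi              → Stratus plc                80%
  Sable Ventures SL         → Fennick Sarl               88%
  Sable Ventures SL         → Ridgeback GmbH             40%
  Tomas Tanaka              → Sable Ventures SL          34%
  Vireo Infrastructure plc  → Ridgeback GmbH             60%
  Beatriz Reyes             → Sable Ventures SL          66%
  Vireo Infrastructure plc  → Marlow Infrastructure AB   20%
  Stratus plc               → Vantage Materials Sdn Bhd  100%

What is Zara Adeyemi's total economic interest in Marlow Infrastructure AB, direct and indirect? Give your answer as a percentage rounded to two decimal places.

Zara reaches Marlow along 2 paths.
Via Vireo: 25% × 20% = 5%.
Via Stratus: 80% × 70% = 56%.
Total: 5% + 56% = 61%.
Rounded: 61.00%.

61.00%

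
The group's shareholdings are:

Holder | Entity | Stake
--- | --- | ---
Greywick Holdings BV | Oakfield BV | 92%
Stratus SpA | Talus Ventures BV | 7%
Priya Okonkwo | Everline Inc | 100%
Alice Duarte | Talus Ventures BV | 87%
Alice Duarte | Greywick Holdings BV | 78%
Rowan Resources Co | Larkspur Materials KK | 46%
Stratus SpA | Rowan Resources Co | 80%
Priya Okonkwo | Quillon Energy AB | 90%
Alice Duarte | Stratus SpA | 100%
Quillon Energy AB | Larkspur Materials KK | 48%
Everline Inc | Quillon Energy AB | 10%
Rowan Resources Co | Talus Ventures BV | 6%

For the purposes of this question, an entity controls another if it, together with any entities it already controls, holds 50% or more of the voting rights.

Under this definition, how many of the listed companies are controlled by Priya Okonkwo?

2

Priya holds 100% of Everline, so Priya controls Everline.
Priya and Everline together hold 90% + 10% = 100% of Quillon, so Priya controls Quillon.
No other company's threshold is met.
Priya controls 2 companies.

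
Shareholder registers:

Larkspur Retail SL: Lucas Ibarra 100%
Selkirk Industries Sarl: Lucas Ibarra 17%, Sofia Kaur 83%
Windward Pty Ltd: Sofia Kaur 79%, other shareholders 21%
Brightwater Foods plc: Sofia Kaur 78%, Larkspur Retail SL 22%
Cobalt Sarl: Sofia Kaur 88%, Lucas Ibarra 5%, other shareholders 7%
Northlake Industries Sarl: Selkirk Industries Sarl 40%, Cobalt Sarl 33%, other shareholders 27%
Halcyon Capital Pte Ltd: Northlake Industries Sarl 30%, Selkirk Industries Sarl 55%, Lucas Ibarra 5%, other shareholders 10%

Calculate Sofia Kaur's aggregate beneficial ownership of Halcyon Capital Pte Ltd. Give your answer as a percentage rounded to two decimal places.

64.32%

Sofia reaches Halcyon along 3 paths.
Via Selkirk → Northlake: 83% × 40% × 30% = 9.96%.
Via Cobalt → Northlake: 88% × 33% × 30% = 8.712%.
Via Selkirk: 83% × 55% = 45.65%.
Total: 9.96% + 8.712% + 45.65% = 64.322%.
Rounded: 64.32%.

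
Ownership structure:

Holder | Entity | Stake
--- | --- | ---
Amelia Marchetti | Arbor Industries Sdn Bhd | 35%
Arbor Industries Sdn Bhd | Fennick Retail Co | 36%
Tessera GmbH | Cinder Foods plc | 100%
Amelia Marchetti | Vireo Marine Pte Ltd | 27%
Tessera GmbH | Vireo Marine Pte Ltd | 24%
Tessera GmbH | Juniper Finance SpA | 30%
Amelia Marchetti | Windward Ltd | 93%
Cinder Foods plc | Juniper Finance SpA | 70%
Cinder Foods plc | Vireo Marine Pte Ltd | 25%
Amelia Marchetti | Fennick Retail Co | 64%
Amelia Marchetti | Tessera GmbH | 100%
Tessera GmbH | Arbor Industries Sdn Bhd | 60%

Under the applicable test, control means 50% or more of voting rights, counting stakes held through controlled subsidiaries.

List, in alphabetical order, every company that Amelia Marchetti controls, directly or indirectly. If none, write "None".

Amelia holds 100% of Tessera, so Amelia controls Tessera.
Amelia and Tessera together hold 35% + 60% = 95% of Arbor, so Amelia controls Arbor.
Tessera holds 100% of Cinder, so Amelia controls Cinder.
Amelia and Tessera and Cinder together hold 27% + 24% + 25% = 76% of Vireo, so Amelia controls Vireo.
Arbor and Amelia together hold 36% + 64% = 100% of Fennick, so Amelia controls Fennick.
Amelia holds 93% of Windward, so Amelia controls Windward.
Cinder and Tessera together hold 70% + 30% = 100% of Juniper, so Amelia controls Juniper.

Arbor Industries Sdn Bhd, Cinder Foods plc, Fennick Retail Co, Juniper Finance SpA, Tessera GmbH, Vireo Marine Pte Ltd, Windward Ltd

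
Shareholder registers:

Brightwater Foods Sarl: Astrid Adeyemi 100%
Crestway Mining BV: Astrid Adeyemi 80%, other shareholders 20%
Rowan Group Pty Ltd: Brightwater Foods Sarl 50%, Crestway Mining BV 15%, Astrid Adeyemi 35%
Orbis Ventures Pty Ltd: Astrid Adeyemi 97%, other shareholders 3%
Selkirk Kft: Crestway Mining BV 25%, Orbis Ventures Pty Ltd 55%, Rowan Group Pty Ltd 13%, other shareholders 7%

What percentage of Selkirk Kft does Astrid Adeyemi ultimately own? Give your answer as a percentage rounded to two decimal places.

Astrid reaches Selkirk along 5 paths.
Via Crestway: 80% × 25% = 20%.
Via Orbis: 97% × 55% = 53.35%.
Via Brightwater → Rowan: 100% × 50% × 13% = 6.5%.
Via Crestway → Rowan: 80% × 15% × 13% = 1.56%.
Via Rowan: 35% × 13% = 4.55%.
Total: 20% + 53.35% + 6.5% + 1.56% + 4.55% = 85.96%.

85.96%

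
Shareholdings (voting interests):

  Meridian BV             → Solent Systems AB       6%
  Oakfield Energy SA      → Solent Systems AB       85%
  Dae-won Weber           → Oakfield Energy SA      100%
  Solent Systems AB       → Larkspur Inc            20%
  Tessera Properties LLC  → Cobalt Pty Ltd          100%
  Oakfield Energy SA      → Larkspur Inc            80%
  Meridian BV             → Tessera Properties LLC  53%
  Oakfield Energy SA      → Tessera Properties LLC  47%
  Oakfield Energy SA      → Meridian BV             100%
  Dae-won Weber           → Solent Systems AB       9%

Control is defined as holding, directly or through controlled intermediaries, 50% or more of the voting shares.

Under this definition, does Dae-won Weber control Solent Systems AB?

Dae-won holds 100% of Oakfield, so Dae-won controls Oakfield.
Oakfield holds 100% of Meridian, so Dae-won controls Meridian.
Oakfield and Meridian and Dae-won together hold 85% + 6% + 9% = 100% of Solent, so Dae-won controls Solent.

Yes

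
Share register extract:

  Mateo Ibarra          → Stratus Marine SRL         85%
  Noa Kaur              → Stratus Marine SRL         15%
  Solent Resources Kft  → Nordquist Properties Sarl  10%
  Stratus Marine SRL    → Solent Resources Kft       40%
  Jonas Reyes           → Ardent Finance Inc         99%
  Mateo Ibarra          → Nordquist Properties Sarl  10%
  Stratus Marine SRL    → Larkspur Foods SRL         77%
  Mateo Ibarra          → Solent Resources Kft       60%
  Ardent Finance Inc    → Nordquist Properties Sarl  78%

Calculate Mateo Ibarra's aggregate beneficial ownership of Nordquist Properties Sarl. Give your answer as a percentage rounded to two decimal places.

Mateo reaches Nordquist along 3 paths.
Direct stake: 10% = 10%.
Via Solent: 60% × 10% = 6%.
Via Stratus → Solent: 85% × 40% × 10% = 3.4%.
Total: 10% + 6% + 3.4% = 19.4%.
Rounded: 19.40%.

19.40%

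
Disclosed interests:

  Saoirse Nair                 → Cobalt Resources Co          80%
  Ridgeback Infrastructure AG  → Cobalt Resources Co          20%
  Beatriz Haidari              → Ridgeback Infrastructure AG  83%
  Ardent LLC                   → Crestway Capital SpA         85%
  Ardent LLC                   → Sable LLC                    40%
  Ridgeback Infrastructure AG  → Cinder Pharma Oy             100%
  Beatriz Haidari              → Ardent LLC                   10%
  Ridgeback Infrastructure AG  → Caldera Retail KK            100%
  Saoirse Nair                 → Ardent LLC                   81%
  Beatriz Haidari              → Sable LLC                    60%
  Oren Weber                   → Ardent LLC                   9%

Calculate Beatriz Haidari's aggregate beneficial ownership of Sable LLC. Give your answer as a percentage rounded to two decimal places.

64.00%

Beatriz reaches Sable along 2 paths.
Direct stake: 60% = 60%.
Via Ardent: 10% × 40% = 4%.
Total: 60% + 4% = 64%.
Rounded: 64.00%.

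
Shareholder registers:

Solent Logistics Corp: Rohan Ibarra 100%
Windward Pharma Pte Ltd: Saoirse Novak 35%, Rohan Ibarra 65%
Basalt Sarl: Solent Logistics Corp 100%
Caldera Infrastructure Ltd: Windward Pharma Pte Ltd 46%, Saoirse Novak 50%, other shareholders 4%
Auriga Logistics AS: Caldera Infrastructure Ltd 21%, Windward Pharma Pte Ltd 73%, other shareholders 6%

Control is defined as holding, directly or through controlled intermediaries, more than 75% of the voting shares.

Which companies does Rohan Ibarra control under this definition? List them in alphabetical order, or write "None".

Basalt Sarl, Solent Logistics Corp

Rohan holds 100% of Solent, so Rohan controls Solent.
Solent holds 100% of Basalt, so Rohan controls Basalt.
No other company's threshold is met.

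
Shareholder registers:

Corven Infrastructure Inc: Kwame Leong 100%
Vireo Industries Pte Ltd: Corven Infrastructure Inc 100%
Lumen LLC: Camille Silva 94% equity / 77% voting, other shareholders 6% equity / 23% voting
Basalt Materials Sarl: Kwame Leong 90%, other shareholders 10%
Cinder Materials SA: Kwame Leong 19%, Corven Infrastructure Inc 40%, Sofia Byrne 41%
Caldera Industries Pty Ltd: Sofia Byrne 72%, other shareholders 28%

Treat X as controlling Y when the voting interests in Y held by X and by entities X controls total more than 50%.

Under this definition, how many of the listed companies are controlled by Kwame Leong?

Kwame holds 100% of Corven, so Kwame controls Corven.
Corven holds 100% of Vireo, so Kwame controls Vireo.
Kwame holds 90% of Basalt, so Kwame controls Basalt.
Kwame and Corven together hold 19% + 40% = 59% of Cinder, so Kwame controls Cinder.
No other company's threshold is met.
Kwame controls 4 companies.

4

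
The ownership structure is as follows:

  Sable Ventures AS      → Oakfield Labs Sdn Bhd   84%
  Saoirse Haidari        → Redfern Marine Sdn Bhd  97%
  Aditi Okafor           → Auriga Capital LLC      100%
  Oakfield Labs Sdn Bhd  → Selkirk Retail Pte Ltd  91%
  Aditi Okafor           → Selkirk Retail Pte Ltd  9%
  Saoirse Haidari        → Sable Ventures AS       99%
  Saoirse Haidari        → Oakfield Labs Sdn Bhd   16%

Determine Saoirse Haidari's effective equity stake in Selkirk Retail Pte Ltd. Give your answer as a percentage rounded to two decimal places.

Saoirse reaches Selkirk along 2 paths.
Via Sable → Oakfield: 99% × 84% × 91% = 75.6756%.
Via Oakfield: 16% × 91% = 14.56%.
Total: 75.6756% + 14.56% = 90.2356%.
Rounded: 90.24%.

90.24%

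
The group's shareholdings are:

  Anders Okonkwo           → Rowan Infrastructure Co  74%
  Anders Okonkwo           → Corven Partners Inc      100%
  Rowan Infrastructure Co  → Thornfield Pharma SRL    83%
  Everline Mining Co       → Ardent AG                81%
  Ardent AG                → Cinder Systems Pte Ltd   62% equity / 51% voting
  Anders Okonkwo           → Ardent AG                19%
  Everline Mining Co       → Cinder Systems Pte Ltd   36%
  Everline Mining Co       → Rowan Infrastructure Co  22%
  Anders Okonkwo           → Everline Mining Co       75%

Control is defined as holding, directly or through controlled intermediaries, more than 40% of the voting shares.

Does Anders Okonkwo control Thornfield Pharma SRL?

Yes

Anders holds 75% of Everline, so Anders controls Everline.
Anders and Everline together hold 74% + 22% = 96% of Rowan, so Anders controls Rowan.
Rowan holds 83% of Thornfield, so Anders controls Thornfield.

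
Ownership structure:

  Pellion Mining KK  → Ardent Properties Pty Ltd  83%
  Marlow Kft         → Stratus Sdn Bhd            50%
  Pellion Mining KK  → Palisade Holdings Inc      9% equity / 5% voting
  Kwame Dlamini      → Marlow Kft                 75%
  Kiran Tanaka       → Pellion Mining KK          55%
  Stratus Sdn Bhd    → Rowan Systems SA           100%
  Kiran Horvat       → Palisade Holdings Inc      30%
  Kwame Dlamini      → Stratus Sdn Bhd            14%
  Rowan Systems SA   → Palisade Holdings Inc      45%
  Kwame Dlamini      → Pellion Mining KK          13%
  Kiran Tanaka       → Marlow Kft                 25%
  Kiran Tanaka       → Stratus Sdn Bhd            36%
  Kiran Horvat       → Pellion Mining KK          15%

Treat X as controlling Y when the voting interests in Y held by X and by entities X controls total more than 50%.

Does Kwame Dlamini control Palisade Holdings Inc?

Kwame holds 75% of Marlow, so Kwame controls Marlow.
Marlow and Kwame together hold 50% + 14% = 64% of Stratus, so Kwame controls Stratus.
Stratus holds 100% of Rowan, so Kwame controls Rowan.
In Palisade, Kwame's side holds only 45%, not > 50%.
So Kwame does not control Palisade.

No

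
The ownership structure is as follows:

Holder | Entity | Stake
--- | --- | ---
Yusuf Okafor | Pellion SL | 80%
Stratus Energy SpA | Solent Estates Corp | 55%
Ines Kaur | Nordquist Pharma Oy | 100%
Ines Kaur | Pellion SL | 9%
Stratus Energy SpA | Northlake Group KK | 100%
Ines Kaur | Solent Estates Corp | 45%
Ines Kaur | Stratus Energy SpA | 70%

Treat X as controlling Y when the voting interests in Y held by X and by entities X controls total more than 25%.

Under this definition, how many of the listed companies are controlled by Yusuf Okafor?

1

Yusuf holds 80% of Pellion, so Yusuf controls Pellion.
No other company's threshold is met.
Yusuf controls 1 company.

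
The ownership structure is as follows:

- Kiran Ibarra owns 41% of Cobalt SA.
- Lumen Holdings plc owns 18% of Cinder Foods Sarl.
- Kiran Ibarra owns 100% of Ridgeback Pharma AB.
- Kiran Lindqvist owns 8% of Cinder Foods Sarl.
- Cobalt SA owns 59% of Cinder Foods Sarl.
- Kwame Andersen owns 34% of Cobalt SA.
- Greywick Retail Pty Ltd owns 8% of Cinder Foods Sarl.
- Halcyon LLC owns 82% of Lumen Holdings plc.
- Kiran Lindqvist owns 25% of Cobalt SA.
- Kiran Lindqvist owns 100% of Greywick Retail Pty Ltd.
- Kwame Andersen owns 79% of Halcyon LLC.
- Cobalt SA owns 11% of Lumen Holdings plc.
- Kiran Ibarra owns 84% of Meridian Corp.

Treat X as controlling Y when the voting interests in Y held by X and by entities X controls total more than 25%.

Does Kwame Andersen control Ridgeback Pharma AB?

Kwame holds 79% of Halcyon, so Kwame controls Halcyon.
Kwame holds 34% of Cobalt, so Kwame controls Cobalt.
Cobalt and Halcyon together hold 11% + 82% = 93% of Lumen, so Kwame controls Lumen.
Cobalt and Lumen together hold 59% + 18% = 77% of Cinder, so Kwame controls Cinder.
Neither Kwame nor any entity Kwame controls holds any voting interest in Ridgeback.
So Kwame does not control Ridgeback.

No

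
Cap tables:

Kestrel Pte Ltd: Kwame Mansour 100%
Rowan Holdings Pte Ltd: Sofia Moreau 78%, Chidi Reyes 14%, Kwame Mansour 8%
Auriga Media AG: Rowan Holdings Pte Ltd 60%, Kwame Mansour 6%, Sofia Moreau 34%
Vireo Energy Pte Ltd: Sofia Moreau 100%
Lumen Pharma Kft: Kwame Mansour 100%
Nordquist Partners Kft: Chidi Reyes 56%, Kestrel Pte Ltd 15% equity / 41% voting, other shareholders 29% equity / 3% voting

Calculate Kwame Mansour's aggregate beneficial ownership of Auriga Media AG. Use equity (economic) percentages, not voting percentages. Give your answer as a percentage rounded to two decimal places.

10.80%

Kwame reaches Auriga along 2 paths.
Via Rowan: 8% × 60% = 4.8%.
Direct stake: 6% = 6%.
Total: 4.8% + 6% = 10.8%.
Rounded: 10.80%.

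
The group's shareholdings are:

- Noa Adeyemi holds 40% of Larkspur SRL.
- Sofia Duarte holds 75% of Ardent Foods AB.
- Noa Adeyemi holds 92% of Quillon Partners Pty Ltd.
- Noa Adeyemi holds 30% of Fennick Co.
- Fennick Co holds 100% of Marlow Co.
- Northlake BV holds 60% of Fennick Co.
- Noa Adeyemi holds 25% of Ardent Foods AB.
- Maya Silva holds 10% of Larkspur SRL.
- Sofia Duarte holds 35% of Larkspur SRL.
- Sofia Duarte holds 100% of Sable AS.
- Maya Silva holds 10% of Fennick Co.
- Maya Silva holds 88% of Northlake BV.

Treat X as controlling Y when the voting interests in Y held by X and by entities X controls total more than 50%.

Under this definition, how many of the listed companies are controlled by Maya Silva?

Maya holds 88% of Northlake, so Maya controls Northlake.
Maya and Northlake together hold 10% + 60% = 70% of Fennick, so Maya controls Fennick.
Fennick holds 100% of Marlow, so Maya controls Marlow.
No other company's threshold is met.
Maya controls 3 companies.

3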